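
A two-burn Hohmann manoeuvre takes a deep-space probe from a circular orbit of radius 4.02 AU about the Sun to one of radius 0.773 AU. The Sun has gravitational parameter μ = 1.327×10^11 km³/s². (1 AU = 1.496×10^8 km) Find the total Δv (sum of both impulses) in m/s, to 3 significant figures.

Δv = 16400 m/s

In km: r₁ = 4.02 × 1.496×10^8 = 6.01392×10^8 km; r₂ = 0.773 × 1.496×10^8 = 1.156408×10^8 km.
Semi-major axis of the transfer orbit: a_t = (6.01392×10^8 + 1.156408×10^8)/2 = 3.585164×10^8 km.
Circular speed at r₁: v₁ = √(μ/r₁) = √(1.327×10^11/6.01392×10^8) = 14.854 km/s.
On the transfer ellipse at r₁, vis-viva equation gives v_a = √[μ(2/r₁ − 1/a_t)] = 8.4364 km/s.
First burn Δv₁ = |v_a − v₁| = 6.418 km/s.
Circular speed at r₂: v₂ = √(μ/r₂) = 33.875 km/s.
Transfer-orbit speed at r₂: v_p = √[μ(2/r₂ − 1/a_t)] = 43.874 km/s.
Second burn Δv₂ = |v₂ − v_p| = 9.999 km/s.
Total Δv = Δv₁ + Δv₂ = 16.42 km/s.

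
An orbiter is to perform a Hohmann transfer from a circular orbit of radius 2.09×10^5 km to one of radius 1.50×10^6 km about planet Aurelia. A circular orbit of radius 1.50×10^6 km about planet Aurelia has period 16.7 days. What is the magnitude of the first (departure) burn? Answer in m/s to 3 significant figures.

From Kepler's third law T² = 4π²r³/μ at r = 1.50×10^6 km, T = 16.7 days = 16.7 × 86400 s = 1.44288×10^6 s: μ = 4π²r³/T² = 6.39990×10^7 km³/s².
The Hohmann ellipse has a_t = (r₁ + r₂)/2 = 8.545×10^5 km.
Circular speed at r = 2.090×10^5 km: v_c = √(μ/r) = 17.499 km/s.
Transfer-orbit speed at the same r (vis-viva, a = a_t): v_t = √[μ(2/r − 1/a_t)] = 23.185 km/s.
Δv₁ = |v_t − v_c| = |23.185 − 17.499| = 5.686 km/s.

Δv₁ = 5690 m/s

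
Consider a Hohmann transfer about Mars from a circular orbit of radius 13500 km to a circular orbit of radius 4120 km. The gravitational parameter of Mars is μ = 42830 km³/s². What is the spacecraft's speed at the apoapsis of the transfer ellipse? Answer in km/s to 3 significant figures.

v = 1.22 km/s

The Hohmann ellipse has a_t = (r₁ + r₂)/2 = 8810 km.
The apoapsis of the transfer ellipse is at r = 13500 km.
Applying v² = μ(2/r − 1/a_t): v = 1.218 km/s.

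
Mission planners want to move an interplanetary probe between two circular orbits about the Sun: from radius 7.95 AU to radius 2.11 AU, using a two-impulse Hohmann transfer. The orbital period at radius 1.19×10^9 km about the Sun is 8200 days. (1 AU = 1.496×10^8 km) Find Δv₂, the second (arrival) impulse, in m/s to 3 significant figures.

From Kepler's third law T² = 4π²r³/μ at r = 1.19×10^9 km, T = 8200 days = 8200 × 86400 s = 7.0848×10^8 s: μ = 4π²r³/T² = 1.32540×10^11 km³/s².
In km: r₁ = 7.95 × 1.496×10^8 = 1.18932×10^9 km; r₂ = 2.11 × 1.496×10^8 = 3.15656×10^8 km.
Transfer-ellipse semi-major axis a_t = (r₁ + r₂)/2 = (1.18932×10^9 + 3.15656×10^8)/2 = 7.52488×10^8 km.
Circular speed at r = 3.15656×10^8 km: v_c = √(μ/r) = 20.49 km/s.
Vis-viva on the transfer ellipse at r = 3.15656×10^8 km gives v_t = √[μ(2/r − 1/a_t)] = 25.76 km/s.
Δv₂ = |v_t − v_c| = |25.76 − 20.49| = 5.270 km/s.

Δv₂ = 5270 m/s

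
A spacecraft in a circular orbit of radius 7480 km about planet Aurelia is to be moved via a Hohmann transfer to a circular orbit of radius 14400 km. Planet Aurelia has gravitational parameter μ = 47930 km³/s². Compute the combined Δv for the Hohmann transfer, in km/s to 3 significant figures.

Transfer-ellipse semi-major axis a_t = (r₁ + r₂)/2 = (7480 + 14400)/2 = 10940 km.
At r₁ the circular-orbit speed is v₁ = √(μ/r₁) = 2.53135 km/s.
On the transfer ellipse at r₁, v² = μ(2/r − 1/a) gives v_p = √[μ(2/r₁ − 1/a_t)] = 2.90419 km/s.
First burn Δv₁ = |v_p − v₁| = 0.37284 km/s.
Circular speed at r₂: v₂ = √(μ/r₂) = 1.82441 km/s.
Transfer-orbit speed at r₂: v_a = √[μ(2/r₂ − 1/a_t)] = 1.50857 km/s.
Second burn Δv₂ = |v₂ − v_a| = 0.31584 km/s.
Δv = Δv₁ + Δv₂ = 0.37284 + 0.31584 = 0.6887 km/s.

Δv = 0.689 km/s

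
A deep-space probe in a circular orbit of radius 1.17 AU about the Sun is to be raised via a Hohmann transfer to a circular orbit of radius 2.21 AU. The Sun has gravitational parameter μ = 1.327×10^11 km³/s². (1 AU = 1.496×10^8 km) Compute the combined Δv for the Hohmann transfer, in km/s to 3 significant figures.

Δv = 7.32 km/s

In km: r₁ = 1.17 × 1.496×10^8 = 1.75032×10^8 km; r₂ = 2.21 × 1.496×10^8 = 3.30616×10^8 km.
The Hohmann ellipse has a_t = (r₁ + r₂)/2 = 2.52824×10^8 km.
Circular speed at r₁: v₁ = √(μ/r₁) = √(1.327×10^11/1.75032×10^8) = 27.5345 km/s.
On the transfer ellipse at r₁, vis-viva equation gives v_p = √[μ(2/r₁ − 1/a_t)] = 31.4869 km/s.
First burn Δv₁ = |v_p − v₁| = 3.952 km/s.
Circular speed at r₂: v₂ = √(μ/r₂) = 20.0343 km/s.
Transfer-orbit speed at r₂: v_a = √[μ(2/r₂ − 1/a_t)] = 16.6695 km/s.
Second burn Δv₂ = |v₂ − v_a| = 3.365 km/s.
Δv = Δv₁ + Δv₂ = 3.952 + 3.365 = 7.317 km/s.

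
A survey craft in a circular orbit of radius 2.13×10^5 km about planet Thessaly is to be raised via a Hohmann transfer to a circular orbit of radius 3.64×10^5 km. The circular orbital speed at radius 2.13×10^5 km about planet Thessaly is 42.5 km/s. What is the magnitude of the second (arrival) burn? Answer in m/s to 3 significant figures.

From the circular-orbit relation v² = μ/r at r = 2.13×10^5 km: μ = v²r = (42.5)² × 2.13×10^5 = 3.84731×10^8 km³/s².
Semi-major axis of the transfer orbit: a_t = (2.130×10^5 + 3.640×10^5)/2 = 2.885×10^5 km.
On the circular orbit at r = 3.640×10^5 km, v_c = √(μ/r) = 32.511 km/s.
Transfer-orbit speed at the same r (vis-viva, a = a_t): v_t = √[μ(2/r − 1/a_t)] = 27.935 km/s.
Δv₂ = |v_t − v_c| = |27.935 − 32.511| = 4.576 km/s.

Δv₂ = 4580 m/s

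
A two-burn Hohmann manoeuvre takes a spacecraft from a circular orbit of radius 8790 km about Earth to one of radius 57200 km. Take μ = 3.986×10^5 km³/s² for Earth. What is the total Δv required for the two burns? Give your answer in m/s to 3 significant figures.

Δv = 3410 m/s

Semi-major axis of the transfer orbit: a_t = (8790 + 57200)/2 = 32995 km.
At r₁ the circular-orbit speed is v₁ = √(μ/r₁) = 6.7340 km/s.
Transfer-orbit speed at r₁ (v² = μ(2/r − 1/a)): v_p = √[μ(2/r₁ − 1/a_t)] = 8.8664 km/s.
First burn Δv₁ = |v_p − v₁| = 2.1324 km/s.
At r₂, v₂ = √(μ/r₂) = 2.6398 km/s.
Transfer-orbit speed at r₂: v_a = √[μ(2/r₂ − 1/a_t)] = 1.3625 km/s.
Second burn Δv₂ = |v₂ − v_a| = 1.2773 km/s.
Δv = Δv₁ + Δv₂ = 2.1324 + 1.2773 = 3.410 km/s.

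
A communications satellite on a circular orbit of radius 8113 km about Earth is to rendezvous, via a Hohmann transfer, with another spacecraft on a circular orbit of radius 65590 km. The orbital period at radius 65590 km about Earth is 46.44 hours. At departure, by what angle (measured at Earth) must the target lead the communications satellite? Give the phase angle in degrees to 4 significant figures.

From Kepler's third law T² = 4π²r³/μ at r = 65590 km, T = 46.44 hours = 46.44 × 3600 s = 1.67184×10^5 s: μ = 4π²r³/T² = 3.98550×10^5 km³/s².
The Hohmann ellipse has a_t = (r₁ + r₂)/2 = 36851.5 km.
The half-period of the transfer ellipse is t = π√(a_t³/μ) = 35203.9 s.
Target angular speed ω₂ = √(μ/r₂³) = 3.75825×10^-5 rad/s.
Angle swept by the target during transfer: ω₂·t = 1.32305 rad = 75.81°.
Arrival is 180° from departure on the ellipse, so φ = 180° − 75.81° = 104.2°.

φ = 104.2°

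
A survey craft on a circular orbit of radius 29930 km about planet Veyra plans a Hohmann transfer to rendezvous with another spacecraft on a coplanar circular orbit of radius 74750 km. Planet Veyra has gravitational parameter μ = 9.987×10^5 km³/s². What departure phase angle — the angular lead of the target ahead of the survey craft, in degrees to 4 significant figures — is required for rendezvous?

φ = 74.54°

The Hohmann ellipse has a_t = (r₁ + r₂)/2 = 52340 km.
Transfer time t = π√(a_t³/μ) = 37643 s.
The target's mean motion on its circular orbit is ω₂ = √(μ/r₂³) = 4.8899×10^-5 rad/s.
Angle swept by the target during transfer: ω₂·t = 1.8407 rad = 105.46°.
Arrival is 180° from departure on the ellipse, so φ = 180° − 105.46° = 74.54°.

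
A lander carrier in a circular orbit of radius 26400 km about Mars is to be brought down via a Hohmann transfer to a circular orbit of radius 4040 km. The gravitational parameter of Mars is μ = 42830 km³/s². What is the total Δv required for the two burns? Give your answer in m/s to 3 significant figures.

The Hohmann ellipse has a_t = (r₁ + r₂)/2 = 15220 km.
Circular speed at r₁: v₁ = √(μ/r₁) = √(42830/26400) = 1.2737144 km/s.
Transfer-orbit speed at r₁ (vis-viva): v_a = √[μ(2/r₁ − 1/a_t)] = 0.65622902 km/s.
First burn Δv₁ = |v_a − v₁| = 0.61749 km/s.
At r₂, v₂ = √(μ/r₂) = 3.2560 km/s.
Transfer-orbit speed at r₂: v_p = √[μ(2/r₂ − 1/a_t)] = 4.2882 km/s.
Second burn Δv₂ = |v₂ − v_p| = 1.0322 km/s.
Total Δv = Δv₁ + Δv₂ = 1.650 km/s.

Δv = 1650 m/s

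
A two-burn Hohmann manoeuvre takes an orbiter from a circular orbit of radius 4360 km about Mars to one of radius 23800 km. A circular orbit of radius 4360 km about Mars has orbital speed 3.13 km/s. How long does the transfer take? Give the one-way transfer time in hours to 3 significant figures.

t = 7.05 hours

From the circular-orbit relation v² = μ/r at r = 4360 km: μ = v²r = (3.13)² × 4360 = 42714.5 km³/s².
Transfer-ellipse semi-major axis a_t = (r₁ + r₂)/2 = (4360 + 23800)/2 = 14080 km.
By Kepler's third law the transfer-orbit period is T = 2π√(a_t³/μ), so t = T/2 = 25396 s.
Converting: 25396 s ÷ 3600 s/hour = 7.05 hours.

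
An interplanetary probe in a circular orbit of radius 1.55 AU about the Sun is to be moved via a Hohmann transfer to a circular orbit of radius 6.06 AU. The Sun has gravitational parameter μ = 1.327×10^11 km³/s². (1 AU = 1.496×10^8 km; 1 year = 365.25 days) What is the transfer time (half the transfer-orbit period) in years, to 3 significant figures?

t = 3.71 years

In km: r₁ = 1.55 × 1.496×10^8 = 2.3188×10^8 km; r₂ = 6.06 × 1.496×10^8 = 9.06576×10^8 km.
Transfer-ellipse semi-major axis a_t = (r₁ + r₂)/2 = (2.3188×10^8 + 9.06576×10^8)/2 = 5.69228×10^8 km.
Transfer time t = π√(a_t³/μ) = π√((5.69228×10^8)³ / 1.327×10^11) = 1.171×10^8 s.
Converting: 1.171×10^8 s ÷ 3.15576×10^7 s/year (365.25 × 86400) = 3.71 years.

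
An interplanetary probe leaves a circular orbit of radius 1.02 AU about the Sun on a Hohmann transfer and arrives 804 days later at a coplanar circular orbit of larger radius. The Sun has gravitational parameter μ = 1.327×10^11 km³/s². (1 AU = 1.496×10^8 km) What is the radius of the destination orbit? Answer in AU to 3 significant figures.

r₂ = 4.35 AU

In km: r₁ = 1.02 × 1.496×10^8 = 1.52592×10^8 km.
Transfer time t = 804 days = 6.94656×10^7 s, and t = π√(a_t³/μ).
So a_t = (μ t²/π²)^(1/3) = (1.327×10^11 × (6.94656×10^7)² / π²)^(1/3) = 4.0182×10^8 km.
Since a_t = (r₁ + r₂)/2, r₂ = 2a_t − r₁ = 2×4.0182×10^8 − 1.52592×10^8 = 6.51048×10^8 km.
In AU: r₂ = 6.51048×10^8 / 1.496×10^8 = 4.35 AU.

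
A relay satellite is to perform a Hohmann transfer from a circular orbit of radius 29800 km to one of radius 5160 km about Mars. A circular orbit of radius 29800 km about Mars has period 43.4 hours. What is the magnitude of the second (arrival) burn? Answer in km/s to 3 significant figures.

From Kepler's third law T² = 4π²r³/μ at r = 29800 km, T = 43.4 hours = 43.4 × 3600 s = 1.5624×10^5 s: μ = 4π²r³/T² = 42798.1 km³/s².
The Hohmann ellipse has a_t = (r₁ + r₂)/2 = 17480 km.
Circular speed at r = 5160 km: v_c = √(μ/r) = 2.87996 km/s.
Vis-viva on the transfer ellipse at r = 5160 km gives v_t = √[μ(2/r − 1/a_t)] = 3.76032 km/s.
Δv₂ = |v_t − v_c| = |3.76032 − 2.87996| = 0.8804 km/s.

Δv₂ = 0.880 km/s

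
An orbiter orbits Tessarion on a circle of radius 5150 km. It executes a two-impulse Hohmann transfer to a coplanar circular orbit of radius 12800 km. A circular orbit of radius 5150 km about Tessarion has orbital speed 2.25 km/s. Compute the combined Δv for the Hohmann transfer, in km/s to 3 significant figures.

From the circular-orbit relation v² = μ/r at r = 5150 km: μ = v²r = (2.25)² × 5150 = 26071.9 km³/s².
The Hohmann ellipse has a_t = (r₁ + r₂)/2 = 8975 km.
At r₁ the circular-orbit speed is v₁ = √(μ/r₁) = 2.250 km/s.
On the transfer ellipse at r₁, v² = μ(2/r − 1/a) gives v_p = √[μ(2/r₁ − 1/a_t)] = 2.687 km/s.
First burn Δv₁ = |v_p − v₁| = 0.4370 km/s.
At r₂, v₂ = √(μ/r₂) = 1.4272 km/s.
Transfer-orbit speed at r₂: v_a = √[μ(2/r₂ − 1/a_t)] = 1.0811 km/s.
Second burn Δv₂ = |v₂ − v_a| = 0.3461 km/s.
Total Δv = Δv₁ + Δv₂ = 0.7831 km/s.

Δv = 0.783 km/s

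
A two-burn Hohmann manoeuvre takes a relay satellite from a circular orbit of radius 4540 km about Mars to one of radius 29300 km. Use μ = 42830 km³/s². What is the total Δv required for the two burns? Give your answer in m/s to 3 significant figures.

The Hohmann ellipse has a_t = (r₁ + r₂)/2 = 16920 km.
Circular speed at r₁: v₁ = √(μ/r₁) = √(42830/4540) = 3.07147 km/s.
Transfer-orbit speed at r₁ (vis-viva): v_p = √[μ(2/r₁ − 1/a_t)] = 4.04185 km/s.
First burn Δv₁ = |v_p − v₁| = 0.9704 km/s.
At r₂, v₂ = √(μ/r₂) = 1.20904 km/s.
Transfer-orbit speed at r₂: v_a = √[μ(2/r₂ − 1/a_t)] = 0.626279 km/s.
Second burn Δv₂ = |v₂ − v_a| = 0.5828 km/s.
Total Δv = Δv₁ + Δv₂ = 1.553 km/s.

Δv = 1550 m/s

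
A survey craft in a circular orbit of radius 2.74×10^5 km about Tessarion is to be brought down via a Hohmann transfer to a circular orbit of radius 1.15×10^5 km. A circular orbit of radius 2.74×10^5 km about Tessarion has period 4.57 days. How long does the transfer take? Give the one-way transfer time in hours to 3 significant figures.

From Kepler's third law T² = 4π²r³/μ at r = 2.74×10^5 km, T = 4.57 days = 4.57 × 86400 s = 3.94848×10^5 s: μ = 4π²r³/T² = 5.20897×10^6 km³/s².
Semi-major axis of the transfer orbit: a_t = (2.740×10^5 + 1.150×10^5)/2 = 1.945×10^5 km.
By Kepler's third law the transfer-orbit period is T = 2π√(a_t³/μ), so t = T/2 = 1.181×10^5 s.
Converting: 1.181×10^5 s ÷ 3600 s/hour = 32.8 hours.

t = 32.8 hours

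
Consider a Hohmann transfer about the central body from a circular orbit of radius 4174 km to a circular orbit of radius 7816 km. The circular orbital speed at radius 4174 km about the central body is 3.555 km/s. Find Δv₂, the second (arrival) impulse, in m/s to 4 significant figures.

Δv₂ = 430.2 m/s

From the circular-orbit relation v² = μ/r at r = 4174 km: μ = v²r = (3.555)² × 4174 = 52751.1 km³/s².
Transfer-ellipse semi-major axis a_t = (r₁ + r₂)/2 = (4174 + 7816)/2 = 5995 km.
On the circular orbit at r = 7816 km, v_c = √(μ/r) = 2.5979 km/s.
Vis-viva on the transfer ellipse at r = 7816 km gives v_t = √[μ(2/r − 1/a_t)] = 2.1677 km/s.
Δv₂ = |v_t − v_c| = |2.1677 − 2.5979| = 0.4302 km/s.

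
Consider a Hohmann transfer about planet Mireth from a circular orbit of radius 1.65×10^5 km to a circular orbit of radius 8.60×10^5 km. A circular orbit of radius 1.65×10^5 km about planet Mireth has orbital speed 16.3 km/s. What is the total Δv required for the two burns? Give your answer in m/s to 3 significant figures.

Δv = 7900 m/s

From the circular-orbit relation v² = μ/r at r = 1.65×10^5 km: μ = v²r = (16.3)² × 1.65×10^5 = 4.38388×10^7 km³/s².
Transfer-ellipse semi-major axis a_t = (r₁ + r₂)/2 = (1.650×10^5 + 8.600×10^5)/2 = 5.125×10^5 km.
At r₁ the circular-orbit speed is v₁ = √(μ/r₁) = 16.300 km/s.
Transfer-orbit speed at r₁ (vis-viva): v_p = √[μ(2/r₁ − 1/a_t)] = 21.115 km/s.
First burn Δv₁ = |v_p − v₁| = 4.815 km/s.
At r₂, v₂ = √(μ/r₂) = 7.140 km/s.
Transfer-orbit speed at r₂: v_a = √[μ(2/r₂ − 1/a_t)] = 4.051 km/s.
Second burn Δv₂ = |v₂ − v_a| = 3.089 km/s.
Δv = Δv₁ + Δv₂ = 4.815 + 3.089 = 7.904 km/s.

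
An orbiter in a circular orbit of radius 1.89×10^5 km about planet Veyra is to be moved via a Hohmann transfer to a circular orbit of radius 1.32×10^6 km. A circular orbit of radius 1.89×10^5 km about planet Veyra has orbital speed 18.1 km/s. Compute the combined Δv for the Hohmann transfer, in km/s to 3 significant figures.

From the circular-orbit relation v² = μ/r at r = 1.89×10^5 km: μ = v²r = (18.1)² × 1.89×10^5 = 6.19183×10^7 km³/s².
The Hohmann ellipse has a_t = (r₁ + r₂)/2 = 7.545×10^5 km.
At r₁ the circular-orbit speed is v₁ = √(μ/r₁) = 18.100 km/s.
On the transfer ellipse at r₁, vis-viva equation gives v_p = √[μ(2/r₁ − 1/a_t)] = 23.941 km/s.
First burn Δv₁ = |v_p − v₁| = 5.841 km/s.
At r₂, v₂ = √(μ/r₂) = 6.849 km/s.
Transfer-orbit speed at r₂: v_a = √[μ(2/r₂ − 1/a_t)] = 3.428 km/s.
Second burn Δv₂ = |v₂ − v_a| = 3.421 km/s.
Δv = Δv₁ + Δv₂ = 5.841 + 3.421 = 9.262 km/s.

Δv = 9.26 km/s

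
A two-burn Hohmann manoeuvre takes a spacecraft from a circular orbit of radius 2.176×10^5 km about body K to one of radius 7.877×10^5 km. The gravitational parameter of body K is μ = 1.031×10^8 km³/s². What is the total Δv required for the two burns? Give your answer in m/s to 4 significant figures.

The Hohmann ellipse has a_t = (r₁ + r₂)/2 = 5.0265×10^5 km.
At r₁ the circular-orbit speed is v₁ = √(μ/r₁) = 21.767 km/s.
Transfer-orbit speed at r₁ (vis-viva equation): v_p = √[μ(2/r₁ − 1/a_t)] = 27.249 km/s.
First burn Δv₁ = |v_p − v₁| = 5.482 km/s.
Circular speed at r₂: v₂ = √(μ/r₂) = 11.44 km/s.
Transfer-orbit speed at r₂: v_a = √[μ(2/r₂ − 1/a_t)] = 7.527 km/s.
Second burn Δv₂ = |v₂ − v_a| = 3.913 km/s.
Total Δv = Δv₁ + Δv₂ = 9.395 km/s.

Δv = 9395 m/s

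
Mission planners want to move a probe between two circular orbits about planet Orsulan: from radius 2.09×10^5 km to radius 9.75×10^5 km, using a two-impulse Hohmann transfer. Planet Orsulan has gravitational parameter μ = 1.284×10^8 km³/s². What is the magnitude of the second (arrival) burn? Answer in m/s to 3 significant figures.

The Hohmann ellipse has a_t = (r₁ + r₂)/2 = 5.920×10^5 km.
On the circular orbit at r = 9.750×10^5 km, v_c = √(μ/r) = 11.476 km/s.
Transfer-orbit speed at the same r (vis-viva, a = a_t): v_t = √[μ(2/r − 1/a_t)] = 6.8186 km/s.
Δv₂ = |v_t − v_c| = |6.8186 − 11.476| = 4.657 km/s.

Δv₂ = 4660 m/s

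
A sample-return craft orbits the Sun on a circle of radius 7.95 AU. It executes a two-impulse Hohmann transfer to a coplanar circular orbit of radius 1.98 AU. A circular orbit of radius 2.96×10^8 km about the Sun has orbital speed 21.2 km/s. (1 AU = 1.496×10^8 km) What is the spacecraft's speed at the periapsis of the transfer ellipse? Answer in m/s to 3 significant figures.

v = 26800 m/s

From the circular-orbit relation v² = μ/r at r = 2.96×10^8 km: μ = v²r = (21.2)² × 2.96×10^8 = 1.33034×10^11 km³/s².
In km: r₁ = 7.95 × 1.496×10^8 = 1.18932×10^9 km; r₂ = 1.98 × 1.496×10^8 = 2.96208×10^8 km.
The Hohmann ellipse has a_t = (r₁ + r₂)/2 = 7.42764×10^8 km.
The periapsis of the transfer ellipse is at r = 2.96208×10^8 km.
Applying v² = μ(2/r − 1/a_t): v = 26.82 km/s.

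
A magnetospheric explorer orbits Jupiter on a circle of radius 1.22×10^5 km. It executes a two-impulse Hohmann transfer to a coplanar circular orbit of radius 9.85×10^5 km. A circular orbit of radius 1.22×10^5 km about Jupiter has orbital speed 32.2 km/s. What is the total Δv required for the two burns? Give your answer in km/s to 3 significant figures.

Δv = 16.8 km/s

From the circular-orbit relation v² = μ/r at r = 1.22×10^5 km: μ = v²r = (32.2)² × 1.22×10^5 = 1.26494×10^8 km³/s².
Semi-major axis of the transfer orbit: a_t = (1.220×10^5 + 9.850×10^5)/2 = 5.535×10^5 km.
Circular speed at r₁: v₁ = √(μ/r₁) = √(1.26494×10^8/1.220×10^5) = 32.20 km/s.
Transfer-orbit speed at r₁ (vis-viva equation): v_p = √[μ(2/r₁ − 1/a_t)] = 42.96 km/s.
First burn Δv₁ = |v_p − v₁| = 10.76 km/s.
Circular speed at r₂: v₂ = √(μ/r₂) = 11.332 km/s.
Transfer-orbit speed at r₂: v_a = √[μ(2/r₂ − 1/a_t)] = 5.3203 km/s.
Second burn Δv₂ = |v₂ − v_a| = 6.012 km/s.
Δv = Δv₁ + Δv₂ = 10.76 + 6.012 = 16.77 km/s.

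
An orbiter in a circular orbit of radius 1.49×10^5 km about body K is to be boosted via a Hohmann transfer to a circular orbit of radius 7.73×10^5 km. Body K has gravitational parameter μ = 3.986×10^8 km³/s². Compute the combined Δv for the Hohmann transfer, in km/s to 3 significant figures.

The Hohmann ellipse has a_t = (r₁ + r₂)/2 = 4.610×10^5 km.
Circular speed at r₁: v₁ = √(μ/r₁) = √(3.986×10^8/1.490×10^5) = 51.722 km/s.
On the transfer ellipse at r₁, vis-viva gives v_p = √[μ(2/r₁ − 1/a_t)] = 66.975 km/s.
First burn Δv₁ = |v_p − v₁| = 15.25 km/s.
At r₂, v₂ = √(μ/r₂) = 22.708 km/s.
Transfer-orbit speed at r₂: v_a = √[μ(2/r₂ − 1/a_t)] = 12.910 km/s.
Second burn Δv₂ = |v₂ − v_a| = 9.798 km/s.
Total Δv = Δv₁ + Δv₂ = 25.05 km/s.

Δv = 25.1 km/s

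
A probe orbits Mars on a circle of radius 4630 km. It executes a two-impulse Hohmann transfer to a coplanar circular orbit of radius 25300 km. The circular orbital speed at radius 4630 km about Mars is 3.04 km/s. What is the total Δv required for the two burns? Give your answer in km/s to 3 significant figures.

From the circular-orbit relation v² = μ/r at r = 4630 km: μ = v²r = (3.04)² × 4630 = 42788.6 km³/s².
Transfer-ellipse semi-major axis a_t = (r₁ + r₂)/2 = (4630 + 25300)/2 = 14965 km.
At r₁ the circular-orbit speed is v₁ = √(μ/r₁) = 3.0400 km/s.
On the transfer ellipse at r₁, v² = μ(2/r − 1/a) gives v_p = √[μ(2/r₁ − 1/a_t)] = 3.9527 km/s.
First burn Δv₁ = |v_p − v₁| = 0.9127 km/s.
Circular speed at r₂: v₂ = √(μ/r₂) = 1.3005 km/s.
Transfer-orbit speed at r₂: v_a = √[μ(2/r₂ − 1/a_t)] = 0.72336 km/s.
Second burn Δv₂ = |v₂ − v_a| = 0.5771 km/s.
Total Δv = Δv₁ + Δv₂ = 1.490 km/s.

Δv = 1.49 km/s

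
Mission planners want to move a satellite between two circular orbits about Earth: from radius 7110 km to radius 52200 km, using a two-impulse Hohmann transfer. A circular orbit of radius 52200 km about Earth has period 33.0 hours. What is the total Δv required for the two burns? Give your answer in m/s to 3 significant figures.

From Kepler's third law T² = 4π²r³/μ at r = 52200 km, T = 33.0 hours = 33.0 × 3600 s = 1.188×10^5 s: μ = 4π²r³/T² = 3.97867×10^5 km³/s².
Transfer-ellipse semi-major axis a_t = (r₁ + r₂)/2 = (7110 + 52200)/2 = 29655 km.
Circular speed at r₁: v₁ = √(μ/r₁) = √(3.97867×10^5/7110) = 7.481 km/s.
Transfer-orbit speed at r₁ (vis-viva equation): v_p = √[μ(2/r₁ − 1/a_t)] = 9.925 km/s.
First burn Δv₁ = |v_p − v₁| = 2.444 km/s.
At r₂, v₂ = √(μ/r₂) = 2.761 km/s.
Transfer-orbit speed at r₂: v_a = √[μ(2/r₂ − 1/a_t)] = 1.352 km/s.
Second burn Δv₂ = |v₂ − v_a| = 1.409 km/s.
Δv = Δv₁ + Δv₂ = 2.444 + 1.409 = 3.853 km/s.

Δv = 3850 m/s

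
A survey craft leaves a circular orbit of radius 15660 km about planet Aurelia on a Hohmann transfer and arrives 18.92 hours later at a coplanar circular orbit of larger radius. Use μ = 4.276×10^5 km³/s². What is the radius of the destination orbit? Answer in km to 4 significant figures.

r₂ = 1.015×10^5 km

Transfer time t = 18.92 hours = 68112 s, and t = π√(a_t³/μ).
So a_t = (μ t²/π²)^(1/3) = (4.276×10^5 × (68112)² / π²)^(1/3) = 58577 km.
Since a_t = (r₁ + r₂)/2, r₂ = 2a_t − r₁ = 2×58577 − 15660 = 1.01494×10^5 km.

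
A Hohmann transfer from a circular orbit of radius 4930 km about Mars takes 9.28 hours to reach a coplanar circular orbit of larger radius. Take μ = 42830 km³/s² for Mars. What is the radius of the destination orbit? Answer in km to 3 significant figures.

Transfer time t = 9.28 hours = 33408 s, and t = π√(a_t³/μ).
So a_t = (μ t²/π²)^(1/3) = (42830 × (33408)² / π²)^(1/3) = 16919 km.
Since a_t = (r₁ + r₂)/2, r₂ = 2a_t − r₁ = 2×16919 − 4930 = 28908 km.

r₂ = 28900 km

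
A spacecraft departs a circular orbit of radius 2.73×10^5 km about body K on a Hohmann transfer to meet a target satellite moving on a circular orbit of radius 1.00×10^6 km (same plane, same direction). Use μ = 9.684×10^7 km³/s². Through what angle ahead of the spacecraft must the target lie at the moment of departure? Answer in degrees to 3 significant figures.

The Hohmann ellipse has a_t = (r₁ + r₂)/2 = 6.365×10^5 km.
The half-period of the transfer ellipse is t = π√(a_t³/μ) = 1.62114×10^5 s.
Target angular speed ω₂ = √(μ/r₂³) = 9.84073×10^-6 rad/s.
Angle swept by the target during transfer: ω₂·t = 1.59532 rad = 91.41°.
Arrival is 180° from departure on the ellipse, so φ = 180° − 91.41° = 88.6°.

φ = 88.6°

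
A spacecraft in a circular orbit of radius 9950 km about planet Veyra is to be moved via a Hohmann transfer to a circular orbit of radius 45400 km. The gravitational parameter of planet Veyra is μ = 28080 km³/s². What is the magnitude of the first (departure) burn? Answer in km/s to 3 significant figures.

Δv₁ = 0.472 km/s

Semi-major axis of the transfer orbit: a_t = (9950 + 45400)/2 = 27675 km.
On the circular orbit at r = 9950 km, v_c = √(μ/r) = 1.6799 km/s.
Transfer-orbit speed at the same r (vis-viva, a = a_t): v_t = √[μ(2/r − 1/a_t)] = 2.1516 km/s.
Δv₁ = |v_t − v_c| = |2.1516 − 1.6799| = 0.4717 km/s.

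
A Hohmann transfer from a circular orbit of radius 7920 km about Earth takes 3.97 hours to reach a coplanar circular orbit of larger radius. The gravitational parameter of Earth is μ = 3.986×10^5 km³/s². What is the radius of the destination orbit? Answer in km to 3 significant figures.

r₂ = 32500 km

Transfer time t = 3.97 hours = 14292 s, and t = π√(a_t³/μ).
So a_t = (μ t²/π²)^(1/3) = (3.986×10^5 × (14292)² / π²)^(1/3) = 20206 km.
Since a_t = (r₁ + r₂)/2, r₂ = 2a_t − r₁ = 2×20206 − 7920 = 32492 km.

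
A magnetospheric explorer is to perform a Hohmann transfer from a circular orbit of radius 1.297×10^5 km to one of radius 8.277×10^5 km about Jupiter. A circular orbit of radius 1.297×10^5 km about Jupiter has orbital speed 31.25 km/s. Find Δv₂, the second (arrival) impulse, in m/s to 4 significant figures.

From the circular-orbit relation v² = μ/r at r = 1.297×10^5 km: μ = v²r = (31.25)² × 1.297×10^5 = 1.26660×10^8 km³/s².
Transfer-ellipse semi-major axis a_t = (r₁ + r₂)/2 = (1.297×10^5 + 8.277×10^5)/2 = 4.787×10^5 km.
Circular speed at r = 8.277×10^5 km: v_c = √(μ/r) = 12.37 km/s.
Transfer-orbit speed at the same r (vis-viva, a = a_t): v_t = √[μ(2/r − 1/a_t)] = 6.439 km/s.
Δv₂ = |v_t − v_c| = |6.439 − 12.37| = 5.931 km/s.

Δv₂ = 5931 m/s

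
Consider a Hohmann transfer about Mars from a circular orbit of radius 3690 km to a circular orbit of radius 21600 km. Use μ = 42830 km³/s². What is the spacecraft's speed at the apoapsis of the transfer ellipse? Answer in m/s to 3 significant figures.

v = 761 m/s

The Hohmann ellipse has a_t = (r₁ + r₂)/2 = 12645 km.
The apoapsis of the transfer ellipse is at r = 21600 km.
Vis-viva: v = √[μ(2/r − 1/a_t)] = √[42830 × (2/21600 − 1/12645)] = 0.7607 km/s.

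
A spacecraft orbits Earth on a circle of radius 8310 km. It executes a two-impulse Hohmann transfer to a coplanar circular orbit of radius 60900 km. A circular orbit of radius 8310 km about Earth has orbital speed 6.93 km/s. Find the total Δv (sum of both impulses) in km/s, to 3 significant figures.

Δv = 3.57 km/s

From the circular-orbit relation v² = μ/r at r = 8310 km: μ = v²r = (6.93)² × 8310 = 3.99087×10^5 km³/s².
Semi-major axis of the transfer orbit: a_t = (8310 + 60900)/2 = 34605 km.
Circular speed at r₁: v₁ = √(μ/r₁) = √(3.99087×10^5/8310) = 6.9300 km/s.
On the transfer ellipse at r₁, vis-viva gives v_p = √[μ(2/r₁ − 1/a_t)] = 9.1933 km/s.
First burn Δv₁ = |v_p − v₁| = 2.2633 km/s.
At r₂, v₂ = √(μ/r₂) = 2.559912 km/s.
Transfer-orbit speed at r₂: v_a = √[μ(2/r₂ − 1/a_t)] = 1.254458 km/s.
Second burn Δv₂ = |v₂ − v_a| = 1.3055 km/s.
Total Δv = Δv₁ + Δv₂ = 3.569 km/s.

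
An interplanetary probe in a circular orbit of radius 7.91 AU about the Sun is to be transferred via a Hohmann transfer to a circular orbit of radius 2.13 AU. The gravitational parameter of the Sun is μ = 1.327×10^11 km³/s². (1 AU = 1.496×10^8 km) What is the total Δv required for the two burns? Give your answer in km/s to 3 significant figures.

Δv = 8.90 km/s

In km: r₁ = 7.91 × 1.496×10^8 = 1.183336×10^9 km; r₂ = 2.13 × 1.496×10^8 = 3.18648×10^8 km.
Transfer-ellipse semi-major axis a_t = (r₁ + r₂)/2 = (1.183336×10^9 + 3.18648×10^8)/2 = 7.50992×10^8 km.
At r₁ the circular-orbit speed is v₁ = √(μ/r₁) = 10.59 km/s.
Transfer-orbit speed at r₁ (vis-viva): v_a = √[μ(2/r₁ − 1/a_t)] = 6.898 km/s.
First burn Δv₁ = |v_a − v₁| = 3.692 km/s.
At r₂, v₂ = √(μ/r₂) = 20.407 km/s.
Transfer-orbit speed at r₂: v_p = √[μ(2/r₂ − 1/a_t)] = 25.616 km/s.
Second burn Δv₂ = |v₂ − v_p| = 5.209 km/s.
Total Δv = Δv₁ + Δv₂ = 8.901 km/s.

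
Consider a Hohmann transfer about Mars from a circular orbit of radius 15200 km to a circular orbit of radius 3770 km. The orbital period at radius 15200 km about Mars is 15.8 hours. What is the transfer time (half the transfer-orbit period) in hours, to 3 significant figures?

From Kepler's third law T² = 4π²r³/μ at r = 15200 km, T = 15.8 hours = 15.8 × 3600 s = 56880 s: μ = 4π²r³/T² = 42852.0 km³/s².
Semi-major axis of the transfer orbit: a_t = (15200 + 3770)/2 = 9485 km.
By Kepler's third law the transfer-orbit period is T = 2π√(a_t³/μ), so t = T/2 = 14020 s.
Converting: 14020 s ÷ 3600 s/hour = 3.89 hours.

t = 3.89 hours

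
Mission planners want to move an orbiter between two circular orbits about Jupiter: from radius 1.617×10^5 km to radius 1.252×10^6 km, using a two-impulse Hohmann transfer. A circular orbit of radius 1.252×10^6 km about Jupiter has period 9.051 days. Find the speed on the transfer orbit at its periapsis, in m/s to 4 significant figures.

v = 37250 m/s

From Kepler's third law T² = 4π²r³/μ at r = 1.252×10^6 km, T = 9.051 days = 9.051 × 86400 s = 7.820064×10^5 s: μ = 4π²r³/T² = 1.26693×10^8 km³/s².
The Hohmann ellipse has a_t = (r₁ + r₂)/2 = 7.0685×10^5 km.
The periapsis of the transfer ellipse is at r = 1.617×10^5 km.
Applying v² = μ(2/r − 1/a_t): v = 37.25 km/s.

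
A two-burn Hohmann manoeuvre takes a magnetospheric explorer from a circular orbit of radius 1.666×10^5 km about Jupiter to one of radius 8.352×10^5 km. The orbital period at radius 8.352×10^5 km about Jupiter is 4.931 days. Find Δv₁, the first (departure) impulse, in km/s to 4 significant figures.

From Kepler's third law T² = 4π²r³/μ at r = 8.352×10^5 km, T = 4.931 days = 4.931 × 86400 s = 4.260384×10^5 s: μ = 4π²r³/T² = 1.26717×10^8 km³/s².
The Hohmann ellipse has a_t = (r₁ + r₂)/2 = 5.009×10^5 km.
Circular speed at r = 1.666×10^5 km: v_c = √(μ/r) = 27.579 km/s.
Transfer-orbit speed at the same r (vis-viva, a = a_t): v_t = √[μ(2/r − 1/a_t)] = 35.612 km/s.
Δv₁ = |v_t − v_c| = |35.612 − 27.579| = 8.033 km/s.

Δv₁ = 8.033 km/s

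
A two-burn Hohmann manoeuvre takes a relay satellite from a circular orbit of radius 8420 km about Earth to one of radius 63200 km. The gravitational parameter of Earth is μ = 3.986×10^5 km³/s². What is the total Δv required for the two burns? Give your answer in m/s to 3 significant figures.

Δv = 3550 m/s

The Hohmann ellipse has a_t = (r₁ + r₂)/2 = 35810 km.
At r₁ the circular-orbit speed is v₁ = √(μ/r₁) = 6.880 km/s.
On the transfer ellipse at r₁, vis-viva equation gives v_p = √[μ(2/r₁ − 1/a_t)] = 9.140 km/s.
First burn Δv₁ = |v_p − v₁| = 2.260 km/s.
Circular speed at r₂: v₂ = √(μ/r₂) = 2.5114 km/s.
Transfer-orbit speed at r₂: v_a = √[μ(2/r₂ − 1/a_t)] = 1.2178 km/s.
Second burn Δv₂ = |v₂ − v_a| = 1.294 km/s.
Δv = Δv₁ + Δv₂ = 2.260 + 1.294 = 3.554 km/s.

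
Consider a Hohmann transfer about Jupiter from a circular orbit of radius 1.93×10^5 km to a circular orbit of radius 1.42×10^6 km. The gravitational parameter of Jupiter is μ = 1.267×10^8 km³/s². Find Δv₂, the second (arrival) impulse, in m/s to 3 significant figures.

Δv₂ = 4830 m/s

Semi-major axis of the transfer orbit: a_t = (1.930×10^5 + 1.420×10^6)/2 = 8.065×10^5 km.
Circular speed at r = 1.420×10^6 km: v_c = √(μ/r) = 9.446 km/s.
Vis-viva on the transfer ellipse at r = 1.420×10^6 km gives v_t = √[μ(2/r − 1/a_t)] = 4.621 km/s.
Δv₂ = |v_t − v_c| = |4.621 − 9.446| = 4.825 km/s.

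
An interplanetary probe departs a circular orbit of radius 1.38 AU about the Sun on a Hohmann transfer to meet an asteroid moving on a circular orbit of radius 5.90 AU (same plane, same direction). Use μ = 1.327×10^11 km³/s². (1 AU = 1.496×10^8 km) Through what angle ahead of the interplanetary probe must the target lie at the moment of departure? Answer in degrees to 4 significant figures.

In km: r₁ = 1.38 × 1.496×10^8 = 2.06448×10^8 km; r₂ = 5.90 × 1.496×10^8 = 8.8264×10^8 km.
Transfer-ellipse semi-major axis a_t = (r₁ + r₂)/2 = (2.06448×10^8 + 8.8264×10^8)/2 = 5.44544×10^8 km.
Transfer time t = π√(a_t³/μ) = 1.0959×10^8 s.
Target angular speed ω₂ = √(μ/r₂³) = 1.3892×10^-8 rad/s.
Angle swept by the target during transfer: ω₂·t = 1.5224 rad = 87.23°.
The interplanetary probe traverses 180° on the transfer ellipse, so the target must lead by 180° − 87.23° = 92.77°.

φ = 92.77°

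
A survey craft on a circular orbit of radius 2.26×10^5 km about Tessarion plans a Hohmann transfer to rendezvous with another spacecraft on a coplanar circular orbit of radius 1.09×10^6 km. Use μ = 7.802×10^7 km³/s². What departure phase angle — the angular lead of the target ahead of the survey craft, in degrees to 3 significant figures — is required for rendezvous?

φ = 95.6°

Transfer-ellipse semi-major axis a_t = (r₁ + r₂)/2 = (2.260×10^5 + 1.090×10^6)/2 = 6.580×10^5 km.
Transfer time t = π√(a_t³/μ) = 1.8984×10^5 s.
The target's mean motion on its circular orbit is ω₂ = √(μ/r₂³) = 7.7618×10^-6 rad/s.
Angle swept by the target during transfer: ω₂·t = 1.4735 rad = 84.43°.
The survey craft traverses 180° on the transfer ellipse, so the target must lead by 180° − 84.43° = 95.6°.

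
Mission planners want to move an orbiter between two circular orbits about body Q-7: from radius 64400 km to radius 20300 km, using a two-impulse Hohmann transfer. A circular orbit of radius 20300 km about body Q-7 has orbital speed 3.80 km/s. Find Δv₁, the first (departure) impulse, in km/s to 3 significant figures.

From the circular-orbit relation v² = μ/r at r = 20300 km: μ = v²r = (3.80)² × 20300 = 2.93132×10^5 km³/s².
Transfer-ellipse semi-major axis a_t = (r₁ + r₂)/2 = (64400 + 20300)/2 = 42350 km.
Circular speed at r = 64400 km: v_c = √(μ/r) = 2.1335 km/s.
Transfer-orbit speed at the same r (vis-viva, a = a_t): v_t = √[μ(2/r − 1/a_t)] = 1.4771 km/s.
Δv₁ = |v_t − v_c| = |1.4771 − 2.1335| = 0.6564 km/s.

Δv₁ = 0.656 km/s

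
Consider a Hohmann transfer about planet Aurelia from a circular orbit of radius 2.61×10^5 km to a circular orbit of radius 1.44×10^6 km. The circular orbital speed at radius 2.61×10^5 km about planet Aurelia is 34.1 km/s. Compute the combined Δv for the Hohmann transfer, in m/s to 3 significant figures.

From the circular-orbit relation v² = μ/r at r = 2.61×10^5 km: μ = v²r = (34.1)² × 2.61×10^5 = 3.03493×10^8 km³/s².
Transfer-ellipse semi-major axis a_t = (r₁ + r₂)/2 = (2.610×10^5 + 1.440×10^6)/2 = 8.505×10^5 km.
Circular speed at r₁: v₁ = √(μ/r₁) = √(3.03493×10^8/2.610×10^5) = 34.100 km/s.
Transfer-orbit speed at r₁ (vis-viva equation): v_p = √[μ(2/r₁ − 1/a_t)] = 44.371 km/s.
First burn Δv₁ = |v_p − v₁| = 10.271 km/s.
At r₂, v₂ = √(μ/r₂) = 14.51755 km/s.
Transfer-orbit speed at r₂: v_a = √[μ(2/r₂ − 1/a_t)] = 8.042230 km/s.
Second burn Δv₂ = |v₂ − v_a| = 6.4753 km/s.
Total Δv = Δv₁ + Δv₂ = 16.75 km/s.

Δv = 16700 m/s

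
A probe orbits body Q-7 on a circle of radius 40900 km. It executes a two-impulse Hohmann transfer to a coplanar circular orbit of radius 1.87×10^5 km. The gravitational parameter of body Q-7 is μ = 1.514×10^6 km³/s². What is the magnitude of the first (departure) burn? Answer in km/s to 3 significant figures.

Transfer-ellipse semi-major axis a_t = (r₁ + r₂)/2 = (40900 + 1.870×10^5)/2 = 1.1395×10^5 km.
Circular speed at r = 40900 km: v_c = √(μ/r) = 6.084 km/s.
Vis-viva on the transfer ellipse at r = 40900 km gives v_t = √[μ(2/r − 1/a_t)] = 7.794 km/s.
Δv₁ = |v_t − v_c| = |7.794 − 6.084| = 1.710 km/s.

Δv₁ = 1.71 km/s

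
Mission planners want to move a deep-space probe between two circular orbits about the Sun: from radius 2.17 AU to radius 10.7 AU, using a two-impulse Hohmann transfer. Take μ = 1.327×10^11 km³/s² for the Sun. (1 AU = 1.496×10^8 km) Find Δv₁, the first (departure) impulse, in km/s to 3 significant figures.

In km: r₁ = 2.17 × 1.496×10^8 = 3.24632×10^8 km; r₂ = 10.7 × 1.496×10^8 = 1.60072×10^9 km.
Semi-major axis of the transfer orbit: a_t = (3.24632×10^8 + 1.60072×10^9)/2 = 9.62676×10^8 km.
Circular speed at r = 3.24632×10^8 km: v_c = √(μ/r) = 20.218 km/s.
Transfer-orbit speed at the same r (vis-viva, a = a_t): v_t = √[μ(2/r − 1/a_t)] = 26.071 km/s.
Δv₁ = |v_t − v_c| = |26.071 − 20.218| = 5.853 km/s.

Δv₁ = 5.85 km/s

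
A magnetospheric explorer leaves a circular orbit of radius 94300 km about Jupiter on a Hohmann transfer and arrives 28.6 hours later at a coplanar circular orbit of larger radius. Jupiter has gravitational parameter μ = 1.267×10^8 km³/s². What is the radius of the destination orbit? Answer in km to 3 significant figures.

Transfer time t = 28.6 hours = 1.0296×10^5 s, and t = π√(a_t³/μ).
So a_t = (μ t²/π²)^(1/3) = (1.267×10^8 × (1.0296×10^5)² / π²)^(1/3) = 5.1436×10^5 km.
Since a_t = (r₁ + r₂)/2, r₂ = 2a_t − r₁ = 2×5.1436×10^5 − 94300 = 9.3442×10^5 km.

r₂ = 9.34×10^5 km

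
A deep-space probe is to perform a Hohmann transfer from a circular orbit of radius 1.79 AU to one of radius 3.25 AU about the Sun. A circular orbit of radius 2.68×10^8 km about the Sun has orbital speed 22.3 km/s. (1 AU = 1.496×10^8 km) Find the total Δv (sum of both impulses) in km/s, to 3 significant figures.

Δv = 5.63 km/s

From the circular-orbit relation v² = μ/r at r = 2.68×10^8 km: μ = v²r = (22.3)² × 2.68×10^8 = 1.33274×10^11 km³/s².
In km: r₁ = 1.79 × 1.496×10^8 = 2.67784×10^8 km; r₂ = 3.25 × 1.496×10^8 = 4.862×10^8 km.
Transfer-ellipse semi-major axis a_t = (r₁ + r₂)/2 = (2.67784×10^8 + 4.862×10^8)/2 = 3.76992×10^8 km.
Circular speed at r₁: v₁ = √(μ/r₁) = √(1.33274×10^11/2.67784×10^8) = 22.309 km/s.
Transfer-orbit speed at r₁ (v² = μ(2/r − 1/a)): v_p = √[μ(2/r₁ − 1/a_t)] = 25.335 km/s.
First burn Δv₁ = |v_p − v₁| = 3.026 km/s.
At r₂, v₂ = √(μ/r₂) = 16.5564 km/s.
Transfer-orbit speed at r₂: v_a = √[μ(2/r₂ − 1/a_t)] = 13.9538 km/s.
Second burn Δv₂ = |v₂ − v_a| = 2.603 km/s.
Δv = Δv₁ + Δv₂ = 3.026 + 2.603 = 5.629 km/s.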